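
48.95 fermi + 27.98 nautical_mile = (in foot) 1.7e+05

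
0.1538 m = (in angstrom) 1.538e+09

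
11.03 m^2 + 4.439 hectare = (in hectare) 4.44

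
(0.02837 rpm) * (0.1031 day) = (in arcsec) 5.459e+06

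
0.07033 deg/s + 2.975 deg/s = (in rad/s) 0.05315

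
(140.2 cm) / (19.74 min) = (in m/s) 0.001184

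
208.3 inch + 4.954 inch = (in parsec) 1.755e-16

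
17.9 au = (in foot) 8.785e+12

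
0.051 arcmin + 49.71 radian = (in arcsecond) 1.025e+07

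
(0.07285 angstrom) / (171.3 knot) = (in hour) 2.296e-17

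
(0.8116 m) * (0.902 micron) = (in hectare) 7.321e-11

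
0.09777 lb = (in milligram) 4.435e+04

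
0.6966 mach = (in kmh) 853.9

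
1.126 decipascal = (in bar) 1.126e-06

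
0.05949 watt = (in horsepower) 7.978e-05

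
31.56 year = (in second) 9.953e+08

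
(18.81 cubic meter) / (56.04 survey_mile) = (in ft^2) 0.002245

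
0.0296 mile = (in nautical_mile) 0.02572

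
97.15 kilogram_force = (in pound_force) 214.2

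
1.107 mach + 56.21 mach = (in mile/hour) 4.366e+04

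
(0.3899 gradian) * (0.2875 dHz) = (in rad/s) 0.0001761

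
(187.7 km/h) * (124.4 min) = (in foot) 1.277e+06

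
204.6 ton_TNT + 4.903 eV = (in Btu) 8.114e+08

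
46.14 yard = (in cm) 4219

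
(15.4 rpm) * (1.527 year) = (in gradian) 4.944e+09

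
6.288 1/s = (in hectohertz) 0.06288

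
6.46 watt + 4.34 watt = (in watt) 10.8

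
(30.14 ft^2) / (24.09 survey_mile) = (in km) 7.222e-08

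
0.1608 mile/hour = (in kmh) 0.2588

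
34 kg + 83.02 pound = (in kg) 71.66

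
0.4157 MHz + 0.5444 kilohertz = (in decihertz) 4.162e+06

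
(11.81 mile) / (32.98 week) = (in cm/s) 0.09529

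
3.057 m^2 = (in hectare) 0.0003057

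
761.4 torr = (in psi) 14.72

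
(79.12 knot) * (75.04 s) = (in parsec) 9.898e-14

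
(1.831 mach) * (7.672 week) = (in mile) 1.798e+06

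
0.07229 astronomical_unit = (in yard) 1.183e+10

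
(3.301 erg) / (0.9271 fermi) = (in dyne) 3.561e+13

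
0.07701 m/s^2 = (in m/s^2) 0.07701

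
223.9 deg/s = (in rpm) 37.32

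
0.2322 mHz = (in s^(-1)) 0.0002322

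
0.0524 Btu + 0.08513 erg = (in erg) 5.528e+08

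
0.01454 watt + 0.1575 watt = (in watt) 0.172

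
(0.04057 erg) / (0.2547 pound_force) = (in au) 2.394e-20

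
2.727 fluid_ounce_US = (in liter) 0.08065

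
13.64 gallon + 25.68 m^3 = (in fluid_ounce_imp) 9.056e+05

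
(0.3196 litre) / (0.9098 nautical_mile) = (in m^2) 1.897e-07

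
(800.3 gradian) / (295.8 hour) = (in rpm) 0.0001127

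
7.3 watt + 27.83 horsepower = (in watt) 2.076e+04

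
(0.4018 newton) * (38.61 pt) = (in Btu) 5.187e-06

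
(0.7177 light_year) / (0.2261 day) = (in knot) 6.756e+11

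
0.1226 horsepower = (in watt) 91.42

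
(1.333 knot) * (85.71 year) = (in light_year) 1.959e-07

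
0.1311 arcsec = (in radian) 6.356e-07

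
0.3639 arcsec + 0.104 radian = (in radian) 0.104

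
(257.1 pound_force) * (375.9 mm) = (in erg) 4.299e+09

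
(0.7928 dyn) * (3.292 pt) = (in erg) 0.09207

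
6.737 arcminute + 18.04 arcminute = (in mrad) 7.207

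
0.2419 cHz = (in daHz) 0.0002419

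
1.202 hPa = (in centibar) 0.1202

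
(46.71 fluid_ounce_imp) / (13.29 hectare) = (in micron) 0.009986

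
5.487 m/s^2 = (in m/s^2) 5.487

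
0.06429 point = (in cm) 0.002268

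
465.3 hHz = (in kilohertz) 46.53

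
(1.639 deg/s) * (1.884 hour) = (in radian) 194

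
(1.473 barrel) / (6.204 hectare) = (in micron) 3.775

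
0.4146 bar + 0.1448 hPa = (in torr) 311.1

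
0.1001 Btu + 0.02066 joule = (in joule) 105.6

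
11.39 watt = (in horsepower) 0.01527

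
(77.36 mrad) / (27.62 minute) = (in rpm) 0.0004458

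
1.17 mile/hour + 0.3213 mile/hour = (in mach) 0.001958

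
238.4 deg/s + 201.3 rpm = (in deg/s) 1446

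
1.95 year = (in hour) 1.708e+04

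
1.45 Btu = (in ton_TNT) 3.656e-07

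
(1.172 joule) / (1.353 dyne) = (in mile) 53.82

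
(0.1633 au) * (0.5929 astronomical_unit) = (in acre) 5.354e+17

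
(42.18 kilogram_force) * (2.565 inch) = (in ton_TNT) 6.441e-09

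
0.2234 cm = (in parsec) 7.24e-20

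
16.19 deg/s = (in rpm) 2.698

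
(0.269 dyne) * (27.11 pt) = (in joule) 2.573e-08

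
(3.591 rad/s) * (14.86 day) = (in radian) 4.61e+06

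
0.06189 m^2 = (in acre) 1.529e-05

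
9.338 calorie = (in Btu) 0.03703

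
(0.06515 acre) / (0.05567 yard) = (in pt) 1.468e+07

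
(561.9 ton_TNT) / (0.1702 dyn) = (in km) 1.381e+15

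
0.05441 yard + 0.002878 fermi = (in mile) 3.091e-05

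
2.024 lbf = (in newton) 9.003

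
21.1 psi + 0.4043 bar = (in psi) 26.96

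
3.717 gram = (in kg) 0.003717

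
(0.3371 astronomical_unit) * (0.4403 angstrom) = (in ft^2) 23.9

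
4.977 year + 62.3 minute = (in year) 4.977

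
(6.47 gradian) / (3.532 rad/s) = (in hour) 7.993e-06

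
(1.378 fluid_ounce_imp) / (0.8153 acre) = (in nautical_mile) 6.408e-12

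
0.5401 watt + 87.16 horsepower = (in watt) 6.5e+04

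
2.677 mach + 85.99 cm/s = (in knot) 1774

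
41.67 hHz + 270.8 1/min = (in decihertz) 4.172e+04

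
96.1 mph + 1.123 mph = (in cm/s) 4346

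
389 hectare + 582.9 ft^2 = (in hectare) 389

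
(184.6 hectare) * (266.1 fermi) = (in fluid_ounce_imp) 0.01729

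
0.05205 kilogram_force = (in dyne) 5.104e+04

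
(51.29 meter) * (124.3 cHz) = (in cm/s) 6375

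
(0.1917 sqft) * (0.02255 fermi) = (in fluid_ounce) 1.358e-14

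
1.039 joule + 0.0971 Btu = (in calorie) 24.73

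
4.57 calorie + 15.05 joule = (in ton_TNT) 8.167e-09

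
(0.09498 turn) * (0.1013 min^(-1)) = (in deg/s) 0.05773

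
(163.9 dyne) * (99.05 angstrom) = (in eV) 1.013e+08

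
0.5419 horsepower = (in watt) 404.1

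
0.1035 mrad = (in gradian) 0.006589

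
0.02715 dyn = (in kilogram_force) 2.769e-08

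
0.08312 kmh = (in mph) 0.05165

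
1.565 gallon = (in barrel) 0.03726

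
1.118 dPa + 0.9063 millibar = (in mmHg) 0.6806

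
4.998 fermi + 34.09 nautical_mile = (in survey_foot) 2.071e+05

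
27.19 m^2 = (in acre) 0.006719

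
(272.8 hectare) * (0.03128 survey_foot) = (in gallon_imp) 5.721e+06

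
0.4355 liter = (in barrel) 0.002739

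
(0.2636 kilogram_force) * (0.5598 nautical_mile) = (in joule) 2680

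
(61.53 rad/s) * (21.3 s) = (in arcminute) 4.505e+06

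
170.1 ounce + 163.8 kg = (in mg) 1.686e+08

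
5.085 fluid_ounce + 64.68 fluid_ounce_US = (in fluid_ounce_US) 69.77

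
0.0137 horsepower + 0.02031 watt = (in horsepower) 0.01373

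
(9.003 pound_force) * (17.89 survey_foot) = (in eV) 1.363e+21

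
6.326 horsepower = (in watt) 4717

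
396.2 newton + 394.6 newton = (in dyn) 7.908e+07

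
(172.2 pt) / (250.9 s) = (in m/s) 0.0002421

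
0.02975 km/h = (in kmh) 0.02975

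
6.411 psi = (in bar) 0.442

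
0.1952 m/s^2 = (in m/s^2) 0.1952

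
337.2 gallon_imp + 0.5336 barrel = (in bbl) 10.18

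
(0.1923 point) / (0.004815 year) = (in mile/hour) 9.994e-10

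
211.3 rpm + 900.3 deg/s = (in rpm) 361.4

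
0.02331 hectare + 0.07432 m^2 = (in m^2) 233.2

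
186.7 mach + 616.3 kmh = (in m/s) 6.374e+04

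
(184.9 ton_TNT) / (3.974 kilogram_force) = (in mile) 1.233e+07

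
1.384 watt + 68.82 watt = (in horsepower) 0.09415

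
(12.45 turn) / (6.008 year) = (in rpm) 3.943e-06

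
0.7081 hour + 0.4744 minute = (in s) 2578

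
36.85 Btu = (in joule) 3.888e+04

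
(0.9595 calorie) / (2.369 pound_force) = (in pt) 1080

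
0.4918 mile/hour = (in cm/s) 21.99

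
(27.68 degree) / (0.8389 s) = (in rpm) 5.499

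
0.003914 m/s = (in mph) 0.008755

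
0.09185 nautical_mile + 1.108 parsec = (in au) 2.285e+05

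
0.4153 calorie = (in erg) 1.738e+07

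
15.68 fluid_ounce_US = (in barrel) 0.002917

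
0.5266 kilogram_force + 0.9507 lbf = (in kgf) 0.9578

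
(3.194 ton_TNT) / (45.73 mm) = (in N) 2.922e+11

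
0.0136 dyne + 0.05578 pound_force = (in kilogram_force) 0.0253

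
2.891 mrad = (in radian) 0.002891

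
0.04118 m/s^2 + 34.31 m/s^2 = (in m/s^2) 34.35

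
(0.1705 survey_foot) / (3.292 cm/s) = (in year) 5.006e-08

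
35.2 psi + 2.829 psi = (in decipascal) 2.622e+06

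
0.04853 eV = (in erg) 7.775e-14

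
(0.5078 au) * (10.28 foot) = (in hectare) 2.38e+07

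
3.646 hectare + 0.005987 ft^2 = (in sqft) 3.925e+05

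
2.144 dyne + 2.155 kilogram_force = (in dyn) 2.113e+06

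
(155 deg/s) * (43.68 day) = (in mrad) 1.021e+10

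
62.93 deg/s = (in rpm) 10.49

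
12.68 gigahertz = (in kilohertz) 1.268e+07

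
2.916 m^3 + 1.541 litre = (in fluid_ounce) 9.865e+04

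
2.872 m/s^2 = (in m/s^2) 2.872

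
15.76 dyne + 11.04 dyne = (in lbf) 6.025e-05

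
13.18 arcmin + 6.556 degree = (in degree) 6.776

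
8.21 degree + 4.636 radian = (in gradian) 304.3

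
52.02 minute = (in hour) 0.867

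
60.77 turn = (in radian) 381.8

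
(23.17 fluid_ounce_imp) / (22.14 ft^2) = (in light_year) 3.383e-20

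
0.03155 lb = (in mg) 1.431e+04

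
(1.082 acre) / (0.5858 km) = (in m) 7.475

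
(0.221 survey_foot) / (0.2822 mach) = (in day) 8.114e-09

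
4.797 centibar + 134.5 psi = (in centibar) 932.1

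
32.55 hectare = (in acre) 80.43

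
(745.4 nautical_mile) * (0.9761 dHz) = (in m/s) 1.347e+05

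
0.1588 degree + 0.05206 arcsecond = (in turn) 0.0004412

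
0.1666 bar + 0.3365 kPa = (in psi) 2.465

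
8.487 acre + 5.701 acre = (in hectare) 5.742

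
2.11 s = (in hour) 0.0005861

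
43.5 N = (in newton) 43.5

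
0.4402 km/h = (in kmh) 0.4402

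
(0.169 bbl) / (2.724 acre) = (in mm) 0.002437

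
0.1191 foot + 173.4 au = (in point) 7.353e+16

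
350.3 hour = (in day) 14.6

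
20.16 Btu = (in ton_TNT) 5.084e-06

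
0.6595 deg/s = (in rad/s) 0.01151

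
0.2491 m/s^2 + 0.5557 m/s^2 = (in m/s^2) 0.8048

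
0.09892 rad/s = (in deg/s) 5.668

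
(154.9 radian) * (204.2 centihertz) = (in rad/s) 316.3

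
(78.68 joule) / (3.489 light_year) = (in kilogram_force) 2.431e-16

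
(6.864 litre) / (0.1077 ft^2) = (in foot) 2.251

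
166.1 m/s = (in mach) 0.4878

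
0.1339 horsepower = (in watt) 99.85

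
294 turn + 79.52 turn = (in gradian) 1.494e+05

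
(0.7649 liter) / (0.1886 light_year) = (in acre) 1.059e-22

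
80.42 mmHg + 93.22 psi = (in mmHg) 4901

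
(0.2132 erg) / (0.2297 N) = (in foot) 3.045e-07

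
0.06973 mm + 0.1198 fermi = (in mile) 4.333e-08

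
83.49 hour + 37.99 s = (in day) 3.479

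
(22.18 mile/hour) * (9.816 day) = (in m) 8.409e+06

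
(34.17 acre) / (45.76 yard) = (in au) 2.209e-08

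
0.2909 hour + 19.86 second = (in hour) 0.2964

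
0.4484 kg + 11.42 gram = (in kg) 0.4598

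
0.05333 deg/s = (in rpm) 0.008888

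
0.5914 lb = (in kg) 0.2683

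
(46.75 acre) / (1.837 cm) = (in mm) 1.03e+10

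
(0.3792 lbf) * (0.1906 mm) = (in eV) 2.007e+15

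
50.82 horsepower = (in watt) 3.79e+04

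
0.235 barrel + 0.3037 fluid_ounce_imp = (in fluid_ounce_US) 1264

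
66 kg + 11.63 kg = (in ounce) 2738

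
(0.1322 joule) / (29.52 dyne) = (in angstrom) 4.478e+12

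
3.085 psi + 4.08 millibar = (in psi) 3.144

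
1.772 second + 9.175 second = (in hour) 0.003041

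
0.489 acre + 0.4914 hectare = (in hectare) 0.6893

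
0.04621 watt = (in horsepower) 6.197e-05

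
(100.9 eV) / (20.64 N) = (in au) 5.236e-30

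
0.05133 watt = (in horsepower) 6.883e-05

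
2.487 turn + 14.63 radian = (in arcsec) 6.241e+06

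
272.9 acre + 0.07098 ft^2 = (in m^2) 1.104e+06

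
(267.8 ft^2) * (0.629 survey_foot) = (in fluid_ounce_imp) 1.679e+05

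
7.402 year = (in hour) 6.484e+04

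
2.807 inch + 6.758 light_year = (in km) 6.394e+13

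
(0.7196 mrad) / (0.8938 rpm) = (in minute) 0.0001281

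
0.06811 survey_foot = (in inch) 0.8173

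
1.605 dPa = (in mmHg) 0.001204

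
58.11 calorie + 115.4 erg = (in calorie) 58.11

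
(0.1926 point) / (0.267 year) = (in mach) 2.37e-14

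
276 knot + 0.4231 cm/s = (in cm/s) 1.42e+04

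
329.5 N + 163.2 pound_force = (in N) 1055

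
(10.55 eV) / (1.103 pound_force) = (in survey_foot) 1.13e-18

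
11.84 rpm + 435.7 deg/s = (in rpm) 84.46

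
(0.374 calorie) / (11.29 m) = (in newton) 0.1386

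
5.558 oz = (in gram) 157.6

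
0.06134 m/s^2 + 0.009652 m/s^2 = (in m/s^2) 0.07099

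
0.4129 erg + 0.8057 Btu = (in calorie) 203.2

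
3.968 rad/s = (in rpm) 37.89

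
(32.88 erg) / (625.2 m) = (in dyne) 0.0005259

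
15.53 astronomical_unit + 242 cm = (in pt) 6.586e+15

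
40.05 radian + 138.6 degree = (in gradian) 2704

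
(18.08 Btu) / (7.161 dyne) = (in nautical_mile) 1.438e+05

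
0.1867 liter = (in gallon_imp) 0.04107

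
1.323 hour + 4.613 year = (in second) 1.455e+08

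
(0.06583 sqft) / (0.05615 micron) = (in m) 1.089e+05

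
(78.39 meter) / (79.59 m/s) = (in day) 1.14e-05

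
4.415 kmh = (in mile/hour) 2.743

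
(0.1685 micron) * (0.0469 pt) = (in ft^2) 3.001e-11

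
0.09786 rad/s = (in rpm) 0.9345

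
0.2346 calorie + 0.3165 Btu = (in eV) 2.09e+21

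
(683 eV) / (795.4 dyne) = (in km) 1.376e-17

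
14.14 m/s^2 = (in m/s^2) 14.14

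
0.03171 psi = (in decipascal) 2186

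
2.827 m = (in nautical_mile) 0.001526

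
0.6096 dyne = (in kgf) 6.216e-07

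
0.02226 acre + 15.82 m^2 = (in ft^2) 1140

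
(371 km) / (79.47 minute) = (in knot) 151.2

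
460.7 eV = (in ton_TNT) 1.764e-26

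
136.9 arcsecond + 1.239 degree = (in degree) 1.277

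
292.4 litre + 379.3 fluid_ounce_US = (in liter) 303.6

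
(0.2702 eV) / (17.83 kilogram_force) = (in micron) 2.476e-16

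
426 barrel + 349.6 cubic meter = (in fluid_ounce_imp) 1.469e+07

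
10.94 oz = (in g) 310.1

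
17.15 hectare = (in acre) 42.38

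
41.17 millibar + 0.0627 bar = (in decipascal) 1.039e+05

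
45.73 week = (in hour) 7683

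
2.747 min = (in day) 0.001908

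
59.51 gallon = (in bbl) 1.417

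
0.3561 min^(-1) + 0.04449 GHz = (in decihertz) 4.449e+08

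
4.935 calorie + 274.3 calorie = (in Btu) 1.107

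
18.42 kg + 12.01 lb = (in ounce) 841.9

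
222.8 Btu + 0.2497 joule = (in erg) 2.351e+12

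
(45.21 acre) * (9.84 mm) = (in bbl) 1.132e+04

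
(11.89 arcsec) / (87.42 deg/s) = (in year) 1.198e-12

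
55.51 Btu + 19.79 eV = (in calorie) 1.4e+04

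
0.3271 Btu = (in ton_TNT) 8.248e-08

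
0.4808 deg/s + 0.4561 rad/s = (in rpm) 4.436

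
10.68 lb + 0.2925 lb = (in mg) 4.977e+06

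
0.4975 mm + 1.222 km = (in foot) 4009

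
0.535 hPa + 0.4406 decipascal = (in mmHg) 0.4016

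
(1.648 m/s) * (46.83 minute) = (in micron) 4.631e+09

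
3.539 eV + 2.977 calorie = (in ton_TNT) 2.977e-09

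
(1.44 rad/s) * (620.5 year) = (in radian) 2.818e+10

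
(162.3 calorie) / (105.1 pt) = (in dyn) 1.831e+09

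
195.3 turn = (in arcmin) 4.218e+06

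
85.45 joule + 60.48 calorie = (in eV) 2.113e+21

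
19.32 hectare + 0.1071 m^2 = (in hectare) 19.32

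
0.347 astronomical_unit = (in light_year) 5.487e-06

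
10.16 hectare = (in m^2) 1.016e+05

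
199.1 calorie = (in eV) 5.199e+21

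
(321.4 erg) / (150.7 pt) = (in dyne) 60.45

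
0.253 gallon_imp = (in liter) 1.15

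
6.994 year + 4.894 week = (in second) 2.235e+08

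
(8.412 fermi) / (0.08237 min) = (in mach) 4.999e-18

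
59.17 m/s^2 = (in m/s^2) 59.17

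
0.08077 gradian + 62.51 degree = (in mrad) 1092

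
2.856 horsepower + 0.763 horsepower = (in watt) 2699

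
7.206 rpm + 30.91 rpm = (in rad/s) 3.991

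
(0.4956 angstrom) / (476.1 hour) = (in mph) 6.468e-17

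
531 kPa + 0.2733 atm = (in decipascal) 5.587e+06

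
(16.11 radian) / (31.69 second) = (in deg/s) 29.13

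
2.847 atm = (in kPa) 288.5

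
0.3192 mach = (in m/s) 108.7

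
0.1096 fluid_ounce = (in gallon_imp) 0.000713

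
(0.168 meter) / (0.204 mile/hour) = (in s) 1.842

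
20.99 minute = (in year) 3.994e-05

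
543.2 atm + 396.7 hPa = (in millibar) 5.508e+05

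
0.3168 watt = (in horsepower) 0.0004248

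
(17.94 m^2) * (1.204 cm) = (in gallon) 57.06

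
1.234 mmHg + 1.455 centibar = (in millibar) 16.2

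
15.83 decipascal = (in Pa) 1.583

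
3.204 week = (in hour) 538.3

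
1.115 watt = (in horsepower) 0.001495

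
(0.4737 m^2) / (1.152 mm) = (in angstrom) 4.112e+12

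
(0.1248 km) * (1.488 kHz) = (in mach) 545.4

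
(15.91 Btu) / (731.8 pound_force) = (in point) 1.462e+04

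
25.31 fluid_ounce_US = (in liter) 0.7485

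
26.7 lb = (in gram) 1.211e+04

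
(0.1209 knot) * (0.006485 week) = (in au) 1.631e-09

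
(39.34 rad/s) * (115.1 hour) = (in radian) 1.63e+07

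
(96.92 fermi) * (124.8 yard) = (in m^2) 1.106e-11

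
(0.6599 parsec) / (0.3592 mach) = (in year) 5.279e+06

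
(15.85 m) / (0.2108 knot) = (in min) 2.436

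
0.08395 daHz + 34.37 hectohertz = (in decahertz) 343.8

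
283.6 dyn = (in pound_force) 0.0006376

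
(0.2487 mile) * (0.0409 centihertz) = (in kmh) 0.5893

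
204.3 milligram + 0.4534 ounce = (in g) 13.06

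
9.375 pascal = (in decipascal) 93.75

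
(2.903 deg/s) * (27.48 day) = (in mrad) 1.203e+08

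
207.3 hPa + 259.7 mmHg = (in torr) 415.2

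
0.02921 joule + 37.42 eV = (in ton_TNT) 6.981e-12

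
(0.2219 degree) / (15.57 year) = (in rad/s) 7.888e-12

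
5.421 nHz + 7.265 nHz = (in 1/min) 7.612e-07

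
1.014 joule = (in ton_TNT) 2.424e-10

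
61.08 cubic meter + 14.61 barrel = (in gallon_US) 1.675e+04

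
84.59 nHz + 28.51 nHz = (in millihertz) 0.0001131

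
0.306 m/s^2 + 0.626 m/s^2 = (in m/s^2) 0.932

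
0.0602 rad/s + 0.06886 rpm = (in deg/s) 3.862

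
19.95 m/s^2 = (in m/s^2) 19.95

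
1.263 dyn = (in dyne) 1.263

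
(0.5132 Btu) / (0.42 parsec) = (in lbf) 9.392e-15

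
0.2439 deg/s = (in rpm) 0.04065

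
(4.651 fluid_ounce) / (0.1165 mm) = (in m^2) 1.181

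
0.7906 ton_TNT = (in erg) 3.308e+16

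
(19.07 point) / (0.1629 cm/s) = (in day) 4.78e-05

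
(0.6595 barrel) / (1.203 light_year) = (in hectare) 9.213e-22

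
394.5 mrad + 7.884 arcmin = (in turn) 0.06315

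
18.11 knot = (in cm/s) 931.7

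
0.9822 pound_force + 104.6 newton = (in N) 109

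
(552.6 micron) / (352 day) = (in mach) 5.336e-14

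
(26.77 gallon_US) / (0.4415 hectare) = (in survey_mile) 1.426e-08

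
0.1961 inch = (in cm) 0.4981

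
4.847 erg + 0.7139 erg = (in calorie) 1.329e-07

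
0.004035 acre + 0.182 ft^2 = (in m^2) 16.35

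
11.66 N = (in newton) 11.66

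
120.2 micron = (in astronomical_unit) 8.035e-16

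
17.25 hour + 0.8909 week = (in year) 0.01905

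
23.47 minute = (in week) 0.002328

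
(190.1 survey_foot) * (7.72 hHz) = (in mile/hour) 1.001e+05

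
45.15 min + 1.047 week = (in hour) 176.6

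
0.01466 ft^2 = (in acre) 3.365e-07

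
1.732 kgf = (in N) 16.99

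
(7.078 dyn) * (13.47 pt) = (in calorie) 8.039e-08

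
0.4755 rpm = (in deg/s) 2.853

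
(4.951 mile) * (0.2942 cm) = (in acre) 0.005793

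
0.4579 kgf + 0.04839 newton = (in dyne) 4.539e+05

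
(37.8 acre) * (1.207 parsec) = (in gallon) 1.505e+24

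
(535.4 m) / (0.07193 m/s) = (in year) 0.000236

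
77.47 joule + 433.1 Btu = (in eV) 2.853e+24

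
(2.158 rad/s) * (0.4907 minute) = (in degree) 3640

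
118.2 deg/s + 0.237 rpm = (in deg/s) 119.6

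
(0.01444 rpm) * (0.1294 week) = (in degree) 6781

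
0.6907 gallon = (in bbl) 0.01645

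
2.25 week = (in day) 15.75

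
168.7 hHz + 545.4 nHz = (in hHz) 168.7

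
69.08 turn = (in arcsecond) 8.953e+07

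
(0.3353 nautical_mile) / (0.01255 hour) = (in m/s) 13.74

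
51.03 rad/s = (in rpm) 487.3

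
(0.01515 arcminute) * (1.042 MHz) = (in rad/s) 4.592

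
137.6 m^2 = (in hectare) 0.01376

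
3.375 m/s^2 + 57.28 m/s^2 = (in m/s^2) 60.66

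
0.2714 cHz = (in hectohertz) 2.714e-05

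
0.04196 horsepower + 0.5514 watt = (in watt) 31.84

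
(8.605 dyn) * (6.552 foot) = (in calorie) 4.107e-05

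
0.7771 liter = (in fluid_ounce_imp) 27.35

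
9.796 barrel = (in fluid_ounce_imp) 5.481e+04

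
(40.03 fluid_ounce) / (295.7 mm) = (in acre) 9.893e-07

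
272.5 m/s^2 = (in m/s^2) 272.5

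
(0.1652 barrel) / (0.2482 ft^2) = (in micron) 1.139e+06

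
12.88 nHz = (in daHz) 1.288e-09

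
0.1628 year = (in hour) 1426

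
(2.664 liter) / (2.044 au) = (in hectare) 8.712e-19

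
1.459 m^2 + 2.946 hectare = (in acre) 7.28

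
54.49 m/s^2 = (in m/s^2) 54.49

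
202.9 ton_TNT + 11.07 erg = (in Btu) 8.046e+08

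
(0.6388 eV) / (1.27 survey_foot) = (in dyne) 2.644e-14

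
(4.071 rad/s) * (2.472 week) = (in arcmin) 2.092e+10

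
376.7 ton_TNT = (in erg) 1.576e+19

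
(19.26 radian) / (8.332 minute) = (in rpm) 0.3679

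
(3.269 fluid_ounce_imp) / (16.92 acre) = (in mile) 8.429e-13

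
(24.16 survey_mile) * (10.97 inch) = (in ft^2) 1.166e+05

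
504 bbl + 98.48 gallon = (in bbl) 506.3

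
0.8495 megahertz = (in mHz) 8.495e+08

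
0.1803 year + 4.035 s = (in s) 5.686e+06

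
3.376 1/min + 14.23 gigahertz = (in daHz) 1.423e+09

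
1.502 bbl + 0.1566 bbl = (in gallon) 69.66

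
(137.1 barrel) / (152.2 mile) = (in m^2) 8.899e-05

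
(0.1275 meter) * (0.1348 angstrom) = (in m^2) 1.719e-12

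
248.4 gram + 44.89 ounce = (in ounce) 53.65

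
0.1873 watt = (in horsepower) 0.0002512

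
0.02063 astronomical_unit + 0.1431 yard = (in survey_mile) 1.918e+06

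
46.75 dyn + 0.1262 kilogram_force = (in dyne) 1.238e+05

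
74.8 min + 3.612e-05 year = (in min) 93.78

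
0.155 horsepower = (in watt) 115.6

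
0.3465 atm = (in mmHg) 263.3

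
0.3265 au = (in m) 4.884e+10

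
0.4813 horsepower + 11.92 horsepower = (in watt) 9248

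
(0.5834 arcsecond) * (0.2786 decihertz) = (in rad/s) 7.88e-08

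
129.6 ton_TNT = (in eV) 3.384e+30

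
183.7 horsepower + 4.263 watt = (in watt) 1.37e+05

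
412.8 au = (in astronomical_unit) 412.8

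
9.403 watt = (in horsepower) 0.01261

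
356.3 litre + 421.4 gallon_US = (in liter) 1951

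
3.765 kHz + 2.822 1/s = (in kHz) 3.768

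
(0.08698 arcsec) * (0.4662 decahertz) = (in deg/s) 0.0001126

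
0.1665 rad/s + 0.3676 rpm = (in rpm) 1.958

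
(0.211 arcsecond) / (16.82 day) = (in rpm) 6.722e-12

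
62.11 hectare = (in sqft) 6.685e+06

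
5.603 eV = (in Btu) 8.509e-22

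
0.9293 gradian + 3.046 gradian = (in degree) 3.578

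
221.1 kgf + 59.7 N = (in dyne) 2.228e+08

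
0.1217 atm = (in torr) 92.49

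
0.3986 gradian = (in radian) 0.006261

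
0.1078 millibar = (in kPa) 0.01078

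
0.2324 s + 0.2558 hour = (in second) 921.1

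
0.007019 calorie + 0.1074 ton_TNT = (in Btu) 4.259e+05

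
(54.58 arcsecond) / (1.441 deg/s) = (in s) 0.01052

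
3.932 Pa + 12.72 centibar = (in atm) 0.1256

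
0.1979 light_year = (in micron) 1.872e+21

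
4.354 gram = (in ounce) 0.1536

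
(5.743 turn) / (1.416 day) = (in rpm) 0.002817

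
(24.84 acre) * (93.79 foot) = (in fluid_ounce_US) 9.717e+10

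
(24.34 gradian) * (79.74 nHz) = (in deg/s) 1.747e-06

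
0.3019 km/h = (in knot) 0.163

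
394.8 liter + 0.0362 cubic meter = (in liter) 431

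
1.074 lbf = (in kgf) 0.4872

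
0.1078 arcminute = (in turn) 4.991e-06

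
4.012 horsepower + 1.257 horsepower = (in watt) 3929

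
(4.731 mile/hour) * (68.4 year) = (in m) 4.562e+09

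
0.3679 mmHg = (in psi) 0.007114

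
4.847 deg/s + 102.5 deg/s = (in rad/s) 1.874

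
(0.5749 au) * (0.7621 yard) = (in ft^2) 6.451e+11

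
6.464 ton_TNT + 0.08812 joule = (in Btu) 2.563e+07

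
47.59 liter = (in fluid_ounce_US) 1609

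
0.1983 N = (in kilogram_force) 0.02022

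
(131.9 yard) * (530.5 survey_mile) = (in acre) 2.544e+04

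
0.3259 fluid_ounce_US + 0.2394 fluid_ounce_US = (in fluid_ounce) 0.5653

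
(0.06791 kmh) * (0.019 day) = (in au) 2.07e-10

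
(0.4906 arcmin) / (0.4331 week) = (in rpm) 5.203e-09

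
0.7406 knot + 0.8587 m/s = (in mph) 2.773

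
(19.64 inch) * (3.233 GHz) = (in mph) 3.608e+09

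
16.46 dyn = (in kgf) 1.678e-05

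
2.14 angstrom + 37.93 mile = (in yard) 6.676e+04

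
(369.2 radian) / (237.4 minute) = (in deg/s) 1.485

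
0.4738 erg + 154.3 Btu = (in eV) 1.016e+24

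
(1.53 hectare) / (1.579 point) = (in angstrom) 2.747e+17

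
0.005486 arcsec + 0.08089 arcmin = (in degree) 0.00135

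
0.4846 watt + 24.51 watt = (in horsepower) 0.03352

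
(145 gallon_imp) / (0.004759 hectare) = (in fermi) 1.385e+13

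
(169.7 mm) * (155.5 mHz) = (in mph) 0.05903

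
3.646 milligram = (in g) 0.003646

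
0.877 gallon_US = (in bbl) 0.02088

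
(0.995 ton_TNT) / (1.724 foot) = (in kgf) 8.079e+08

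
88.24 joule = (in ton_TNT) 2.109e-08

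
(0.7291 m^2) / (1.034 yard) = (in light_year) 8.151e-17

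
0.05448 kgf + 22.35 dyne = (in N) 0.5345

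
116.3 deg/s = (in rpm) 19.38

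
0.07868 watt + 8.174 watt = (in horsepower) 0.01107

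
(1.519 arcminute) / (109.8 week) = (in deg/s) 3.812e-10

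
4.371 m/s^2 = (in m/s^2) 4.371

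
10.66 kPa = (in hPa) 106.6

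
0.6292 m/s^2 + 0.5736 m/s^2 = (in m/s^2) 1.203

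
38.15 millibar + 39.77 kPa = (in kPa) 43.59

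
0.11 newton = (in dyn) 1.1e+04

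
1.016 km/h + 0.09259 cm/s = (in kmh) 1.019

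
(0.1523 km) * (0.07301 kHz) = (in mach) 32.66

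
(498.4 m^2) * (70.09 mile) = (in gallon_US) 1.485e+10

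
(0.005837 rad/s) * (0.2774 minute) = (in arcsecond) 2.004e+04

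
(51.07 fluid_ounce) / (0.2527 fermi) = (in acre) 1.477e+09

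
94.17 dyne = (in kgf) 9.603e-05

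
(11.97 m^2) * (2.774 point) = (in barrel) 0.07368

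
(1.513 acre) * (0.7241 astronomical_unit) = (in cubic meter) 6.633e+14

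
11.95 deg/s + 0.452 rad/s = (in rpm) 6.308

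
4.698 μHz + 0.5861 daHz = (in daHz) 0.5861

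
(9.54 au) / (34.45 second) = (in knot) 8.053e+10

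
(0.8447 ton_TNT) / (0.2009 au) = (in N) 0.1176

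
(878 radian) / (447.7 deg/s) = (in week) 0.0001858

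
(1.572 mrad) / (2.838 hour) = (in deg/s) 8.816e-06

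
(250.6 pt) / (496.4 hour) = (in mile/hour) 1.107e-07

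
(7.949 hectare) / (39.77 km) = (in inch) 78.69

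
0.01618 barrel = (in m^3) 0.002572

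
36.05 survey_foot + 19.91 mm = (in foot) 36.12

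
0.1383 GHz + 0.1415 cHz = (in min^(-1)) 8.298e+09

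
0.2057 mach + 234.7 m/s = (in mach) 0.895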